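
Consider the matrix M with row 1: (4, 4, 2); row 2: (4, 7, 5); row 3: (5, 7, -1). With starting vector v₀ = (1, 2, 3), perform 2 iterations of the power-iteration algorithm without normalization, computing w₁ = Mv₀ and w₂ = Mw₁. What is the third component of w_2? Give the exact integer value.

w1 = Mv₀ = (18, 33, 16)
w2 = Mw1 = (236, 383, 305)
The requested component of w2 is 305.

305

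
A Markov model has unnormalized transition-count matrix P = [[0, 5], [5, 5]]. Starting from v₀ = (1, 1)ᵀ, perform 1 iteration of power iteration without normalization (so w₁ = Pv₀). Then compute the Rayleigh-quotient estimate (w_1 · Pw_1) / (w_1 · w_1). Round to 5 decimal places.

w1 = Pv₀ = (0·1 + 5·1; 5·1 + 5·1) = (5, 10)
Pw1 = (50, 75)
w1·Pw1 = 5·50 + 10·75 = 1000; w1·w1 = 5·5 + 10·10 = 125
λ ≈ 1000/125 = 8.00000

8.00000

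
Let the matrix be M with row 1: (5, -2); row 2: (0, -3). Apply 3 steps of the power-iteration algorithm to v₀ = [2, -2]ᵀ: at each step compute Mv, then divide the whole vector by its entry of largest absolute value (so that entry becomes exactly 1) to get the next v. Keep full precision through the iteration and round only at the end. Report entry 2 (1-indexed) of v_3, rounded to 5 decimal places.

0.16564

Mv0 = (14.000000, 6.000000); divide by 14.000000 → v1 = (1.000000, 0.428571)
Mv1 = (4.142857, -1.285714); divide by 4.142857 → v2 = (1.000000, -0.310345)
Mv2 = (5.620690, 0.931034); divide by 5.620690 → v3 = (1.000000, 0.165644)
Requested entry of v3: 54/326 = 0.16564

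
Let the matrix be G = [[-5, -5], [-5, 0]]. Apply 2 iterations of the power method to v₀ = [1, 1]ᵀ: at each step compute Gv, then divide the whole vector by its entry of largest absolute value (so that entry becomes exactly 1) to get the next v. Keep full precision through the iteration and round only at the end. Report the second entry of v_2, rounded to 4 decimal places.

Gv0 = (-10.00000, -5.00000); divide by -10.00000 → v1 = (1.00000, 0.50000)
Gv1 = (-7.50000, -5.00000); divide by -7.50000 → v2 = (1.00000, 0.66667)
Requested entry of v2: 50/75 = 0.6667

0.6667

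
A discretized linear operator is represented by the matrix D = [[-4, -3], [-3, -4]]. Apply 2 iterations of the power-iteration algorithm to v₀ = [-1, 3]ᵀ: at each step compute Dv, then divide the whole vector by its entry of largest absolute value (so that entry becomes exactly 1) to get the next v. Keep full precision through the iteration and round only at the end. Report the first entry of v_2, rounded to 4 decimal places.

0.9216

Dv0 = (-5.00000, -9.00000); divide by -9.00000 → v1 = (0.55556, 1.00000)
Dv1 = (-5.22222, -5.66667); divide by -5.66667 → v2 = (0.92157, 1.00000)
Requested entry of v2: 47/51 = 0.9216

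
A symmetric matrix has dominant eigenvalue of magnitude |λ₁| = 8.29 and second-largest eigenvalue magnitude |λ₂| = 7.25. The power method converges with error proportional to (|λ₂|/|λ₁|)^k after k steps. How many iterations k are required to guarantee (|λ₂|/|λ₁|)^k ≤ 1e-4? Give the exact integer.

69

|λ₂/λ₁| = 7.25/8.29 = 0.87455
Need k ≥ ln(1e-4) / ln(0.87455) = -9.2103 / -0.1340 ≈ 68.709
Smallest integer k satisfying the bound: 69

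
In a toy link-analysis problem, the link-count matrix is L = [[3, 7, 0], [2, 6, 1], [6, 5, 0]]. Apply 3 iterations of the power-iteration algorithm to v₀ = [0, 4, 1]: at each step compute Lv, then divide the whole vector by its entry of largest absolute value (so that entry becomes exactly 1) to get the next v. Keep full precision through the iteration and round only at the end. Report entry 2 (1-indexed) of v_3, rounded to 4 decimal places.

Lv0 = (28.00000, 25.00000, 20.00000); divide by 28.00000 → v1 = (1.00000, 0.89286, 0.71429)
Lv1 = (9.25000, 8.07143, 10.46429); divide by 10.46429 → v2 = (0.88396, 0.77133, 1.00000)
Lv2 = (8.05119, 7.39590, 9.16041); divide by 9.16041 → v3 = (0.87891, 0.80738, 1.00000)
Requested entry of v3: 2167/2684 = 0.8074

0.8074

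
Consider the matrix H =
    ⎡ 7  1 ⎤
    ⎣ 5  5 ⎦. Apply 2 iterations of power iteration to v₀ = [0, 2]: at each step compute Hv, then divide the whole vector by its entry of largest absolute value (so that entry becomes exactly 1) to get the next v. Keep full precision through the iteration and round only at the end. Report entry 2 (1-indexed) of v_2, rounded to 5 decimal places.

Hv0 = (2.000000, 10.000000); divide by 10.000000 → v1 = (0.200000, 1.000000)
Hv1 = (2.400000, 6.000000); divide by 6.000000 → v2 = (0.400000, 1.000000)
Requested entry of v2: 60/60 = 1.00000

1.00000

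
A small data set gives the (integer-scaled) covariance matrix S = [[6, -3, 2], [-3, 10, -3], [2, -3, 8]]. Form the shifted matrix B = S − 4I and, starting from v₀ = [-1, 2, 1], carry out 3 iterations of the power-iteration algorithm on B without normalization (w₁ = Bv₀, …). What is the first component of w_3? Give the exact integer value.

-546

B = S − 4I has rows (2, -3, 2); (-3, 6, -3); (2, -3, 4)
w1 = Bv₀ = (2·(-1) + (-3)·2 + 2·1; (-3)·(-1) + 6·2 + (-3)·1; 2·(-1) + (-3)·2 + 4·1) = (-6, 12, -4)
w2 = Bw1 = (2·(-6) + (-3)·12 + 2·(-4); (-3)·(-6) + 6·12 + (-3)·(-4); 2·(-6) + (-3)·12 + 4·(-4)) = (-56, 102, -64)
w3 = Bw2 = (-546, 972, -674)
Requested component of w3: -546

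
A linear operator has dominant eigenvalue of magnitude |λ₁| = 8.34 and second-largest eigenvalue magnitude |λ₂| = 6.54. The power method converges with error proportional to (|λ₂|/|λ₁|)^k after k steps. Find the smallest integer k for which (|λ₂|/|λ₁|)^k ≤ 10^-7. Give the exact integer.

67

|λ₂/λ₁| = 6.54/8.34 = 0.78417
Need k ≥ ln(10^-7) / ln(0.78417) = -16.1181 / -0.2431 ≈ 66.295
Smallest integer k satisfying the bound: 67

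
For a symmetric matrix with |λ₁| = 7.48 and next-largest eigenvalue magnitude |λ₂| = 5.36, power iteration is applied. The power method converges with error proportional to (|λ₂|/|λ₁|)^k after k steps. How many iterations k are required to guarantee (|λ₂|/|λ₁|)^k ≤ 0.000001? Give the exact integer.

|λ₂/λ₁| = 5.36/7.48 = 0.71658
Need k ≥ ln(0.000001) / ln(0.71658) = -13.8155 / -0.3333 ≈ 41.455
Smallest integer k satisfying the bound: 42

42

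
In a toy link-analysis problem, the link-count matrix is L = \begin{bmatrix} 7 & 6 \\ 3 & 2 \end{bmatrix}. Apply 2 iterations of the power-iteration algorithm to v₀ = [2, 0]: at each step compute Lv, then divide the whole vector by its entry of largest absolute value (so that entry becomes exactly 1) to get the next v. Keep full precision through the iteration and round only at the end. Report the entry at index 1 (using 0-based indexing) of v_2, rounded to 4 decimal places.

0.4030

Lv0 = (14.00000, 6.00000); divide by 14.00000 → v1 = (1.00000, 0.42857)
Lv1 = (9.57143, 3.85714); divide by 9.57143 → v2 = (1.00000, 0.40299)
Requested entry of v2: 54/134 = 0.4030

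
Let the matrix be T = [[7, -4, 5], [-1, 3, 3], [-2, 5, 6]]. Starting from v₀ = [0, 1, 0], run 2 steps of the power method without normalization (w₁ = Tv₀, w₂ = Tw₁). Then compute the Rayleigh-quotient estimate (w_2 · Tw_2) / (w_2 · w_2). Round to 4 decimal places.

w1 = Tv₀ = (7·0 + (-4)·1 + 5·0; (-1)·0 + 3·1 + 3·0; (-2)·0 + 5·1 + 6·0) = (-4, 3, 5)
w2 = Tw1 = (7·(-4) + (-4)·3 + 5·5; (-1)·(-4) + 3·3 + 3·5; (-2)·(-4) + 5·3 + 6·5) = (-15, 28, 53)
Tw2 = (48, 258, 488)
w2·Tw2 = (-15)·48 + 28·258 + 53·488 = 32368; w2·w2 = (-15)·(-15) + 28·28 + 53·53 = 3818
λ ≈ 32368/3818 = 8.4777

λ ≈ 8.4777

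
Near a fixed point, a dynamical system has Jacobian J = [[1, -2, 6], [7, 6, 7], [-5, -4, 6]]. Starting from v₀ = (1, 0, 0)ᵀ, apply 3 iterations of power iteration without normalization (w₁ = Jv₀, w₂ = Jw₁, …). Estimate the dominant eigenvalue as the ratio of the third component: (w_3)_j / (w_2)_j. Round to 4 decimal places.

w1 = Jv₀ = (1, 7, -5)
w2 = Jw1 = (-43, 14, -63)
w3 = Jw2 = (-449, -658, -219)
Ratio at component: -219 / -63 = 3.4762

λ ≈ 3.4762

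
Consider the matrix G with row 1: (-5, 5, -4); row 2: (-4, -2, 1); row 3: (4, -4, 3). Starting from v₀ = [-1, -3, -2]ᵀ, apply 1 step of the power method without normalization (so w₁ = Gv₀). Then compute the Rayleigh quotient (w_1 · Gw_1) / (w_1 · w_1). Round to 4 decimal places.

w1 = Gv₀ = ((-5)·(-1) + 5·(-3) + (-4)·(-2); (-4)·(-1) + (-2)·(-3) + 1·(-2); 4·(-1) + (-4)·(-3) + 3·(-2)) = (-2, 8, 2)
Gw1 = (42, -6, -34)
w1·Gw1 = (-2)·42 + 8·(-6) + 2·(-34) = -200; w1·w1 = (-2)·(-2) + 8·8 + 2·2 = 72
λ ≈ -200/72 = -2.7778

λ ≈ -2.7778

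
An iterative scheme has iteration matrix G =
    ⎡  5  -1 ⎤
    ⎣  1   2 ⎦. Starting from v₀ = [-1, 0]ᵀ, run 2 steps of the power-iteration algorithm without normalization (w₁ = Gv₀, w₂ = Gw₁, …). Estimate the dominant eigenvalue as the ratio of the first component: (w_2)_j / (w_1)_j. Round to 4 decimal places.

λ ≈ 4.8000

w1 = Gv₀ = (-5, -1)
w2 = Gw1 = (-24, -7)
Ratio at component: -24 / -5 = 4.8000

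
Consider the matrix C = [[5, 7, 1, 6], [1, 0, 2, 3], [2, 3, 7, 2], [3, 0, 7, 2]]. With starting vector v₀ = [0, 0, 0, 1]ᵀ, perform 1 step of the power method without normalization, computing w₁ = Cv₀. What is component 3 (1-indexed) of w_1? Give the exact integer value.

w1 = Cv₀ = (5·0 + 7·0 + 1·0 + 6·1; 1·0 + 0·0 + 2·0 + 3·1; 2·0 + 3·0 + 7·0 + 2·1; 3·0 + 0·0 + 7·0 + 2·1) = (6, 3, 2, 2)
The requested component of w1 is 2.

2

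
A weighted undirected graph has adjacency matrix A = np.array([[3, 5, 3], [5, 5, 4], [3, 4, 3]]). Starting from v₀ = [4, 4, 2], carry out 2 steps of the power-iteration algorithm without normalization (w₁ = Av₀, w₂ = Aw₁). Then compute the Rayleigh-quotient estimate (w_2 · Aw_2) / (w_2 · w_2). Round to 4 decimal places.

11.9030

w1 = Av₀ = (38, 48, 34)
w2 = Aw1 = (456, 566, 408)
Aw2 = (5422, 6742, 4856)
w2·Aw2 = 456·5422 + 566·6742 + 408·4856 = 8269652; w2·w2 = 456·456 + 566·566 + 408·408 = 694756
λ ≈ 8269652/694756 = 11.9030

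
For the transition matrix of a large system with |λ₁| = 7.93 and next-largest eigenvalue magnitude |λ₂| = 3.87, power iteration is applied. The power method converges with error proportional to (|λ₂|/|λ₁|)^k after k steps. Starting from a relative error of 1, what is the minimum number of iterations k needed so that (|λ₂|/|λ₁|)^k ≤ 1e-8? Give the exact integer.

|λ₂/λ₁| = 3.87/7.93 = 0.48802
Need k ≥ ln(1e-8) / ln(0.48802) = -18.4207 / -0.7174 ≈ 25.677
Smallest integer k satisfying the bound: 26

26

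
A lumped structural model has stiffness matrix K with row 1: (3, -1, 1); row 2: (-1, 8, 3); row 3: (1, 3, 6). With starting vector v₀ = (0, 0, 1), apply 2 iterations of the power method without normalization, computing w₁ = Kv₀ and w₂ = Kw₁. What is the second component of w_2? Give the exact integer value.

41

w1 = Kv₀ = (1, 3, 6)
w2 = Kw1 = (6, 41, 46)
The requested component of w2 is 41.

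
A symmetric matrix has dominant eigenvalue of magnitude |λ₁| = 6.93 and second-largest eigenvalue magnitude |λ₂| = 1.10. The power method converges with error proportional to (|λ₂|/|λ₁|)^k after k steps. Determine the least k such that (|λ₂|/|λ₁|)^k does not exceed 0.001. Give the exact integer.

|λ₂/λ₁| = 1.10/6.93 = 0.15873
Need k ≥ ln(0.001) / ln(0.15873) = -6.9078 / -1.8405 ≈ 3.753
Smallest integer k satisfying the bound: 4

4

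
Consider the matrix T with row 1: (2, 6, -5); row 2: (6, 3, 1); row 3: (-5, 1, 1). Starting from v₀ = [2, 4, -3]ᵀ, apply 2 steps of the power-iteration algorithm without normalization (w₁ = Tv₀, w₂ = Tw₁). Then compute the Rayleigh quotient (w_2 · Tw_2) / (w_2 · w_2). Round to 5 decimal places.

λ ≈ 8.90795

w1 = Tv₀ = (43, 21, -9)
w2 = Tw1 = (257, 312, -203)
Tw2 = (3401, 2275, -1176)
w2·Tw2 = 257·3401 + 312·2275 + (-203)·(-1176) = 1822585; w2·w2 = 257·257 + 312·312 + (-203)·(-203) = 204602
λ ≈ 1822585/204602 = 8.90795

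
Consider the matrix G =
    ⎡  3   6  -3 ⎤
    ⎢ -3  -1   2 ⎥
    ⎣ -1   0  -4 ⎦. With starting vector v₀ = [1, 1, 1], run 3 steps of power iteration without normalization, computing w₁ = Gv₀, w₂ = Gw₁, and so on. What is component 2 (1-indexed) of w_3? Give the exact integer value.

w1 = Gv₀ = (3·1 + 6·1 + (-3)·1; (-3)·1 + (-1)·1 + 2·1; (-1)·1 + 0·1 + (-4)·1) = (6, -2, -5)
w2 = Gw1 = (3·6 + 6·(-2) + (-3)·(-5); (-3)·6 + (-1)·(-2) + 2·(-5); (-1)·6 + 0·(-2) + (-4)·(-5)) = (21, -26, 14)
w3 = Gw2 = (-135, -9, -77)
The requested component of w3 is -9.

-9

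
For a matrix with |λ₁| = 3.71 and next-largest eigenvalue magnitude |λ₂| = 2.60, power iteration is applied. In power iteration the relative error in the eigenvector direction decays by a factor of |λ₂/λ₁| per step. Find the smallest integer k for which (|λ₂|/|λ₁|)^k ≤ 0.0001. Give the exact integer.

26

|λ₂/λ₁| = 2.60/3.71 = 0.70081
Need k ≥ ln(0.0001) / ln(0.70081) = -9.2103 / -0.3555 ≈ 25.907
Smallest integer k satisfying the bound: 26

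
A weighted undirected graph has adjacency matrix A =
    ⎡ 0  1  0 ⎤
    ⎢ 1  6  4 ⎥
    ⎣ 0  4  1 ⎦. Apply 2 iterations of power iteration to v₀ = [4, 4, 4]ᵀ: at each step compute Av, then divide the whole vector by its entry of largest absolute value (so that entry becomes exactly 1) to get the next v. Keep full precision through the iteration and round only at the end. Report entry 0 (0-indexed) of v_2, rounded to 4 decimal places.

Av0 = (4.00000, 44.00000, 20.00000); divide by 44.00000 → v1 = (0.09091, 1.00000, 0.45455)
Av1 = (1.00000, 7.90909, 4.45455); divide by 7.90909 → v2 = (0.12644, 1.00000, 0.56322)
Requested entry of v2: 44/348 = 0.1264

0.1264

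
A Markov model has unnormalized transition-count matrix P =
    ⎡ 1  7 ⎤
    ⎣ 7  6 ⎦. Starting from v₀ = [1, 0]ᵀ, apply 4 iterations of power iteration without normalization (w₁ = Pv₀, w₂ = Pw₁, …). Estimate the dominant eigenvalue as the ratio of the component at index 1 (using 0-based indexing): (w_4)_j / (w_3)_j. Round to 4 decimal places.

w1 = Pv₀ = (1·1 + 7·0; 7·1 + 6·0) = (1, 7)
w2 = Pw1 = (1·1 + 7·7; 7·1 + 6·7) = (50, 49)
w3 = Pw2 = (393, 644)
w4 = Pw3 = (4901, 6615)
Ratio at component: 6615 / 644 = 10.2717

10.2717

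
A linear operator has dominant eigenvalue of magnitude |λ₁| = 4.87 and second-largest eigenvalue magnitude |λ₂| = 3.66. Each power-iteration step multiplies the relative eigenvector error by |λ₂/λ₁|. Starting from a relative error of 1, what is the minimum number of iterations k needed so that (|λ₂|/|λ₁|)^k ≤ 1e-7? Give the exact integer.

57

|λ₂/λ₁| = 3.66/4.87 = 0.75154
Need k ≥ ln(1e-7) / ln(0.75154) = -16.1181 / -0.2856 ≈ 56.430
Smallest integer k satisfying the bound: 57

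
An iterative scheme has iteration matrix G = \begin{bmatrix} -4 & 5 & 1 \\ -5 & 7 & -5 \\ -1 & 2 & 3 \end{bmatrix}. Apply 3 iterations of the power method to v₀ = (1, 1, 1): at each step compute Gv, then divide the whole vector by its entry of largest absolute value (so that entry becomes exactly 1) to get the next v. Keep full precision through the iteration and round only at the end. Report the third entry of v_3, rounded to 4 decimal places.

0.2518

Gv0 = (2.00000, -3.00000, 4.00000); divide by 4.00000 → v1 = (0.50000, -0.75000, 1.00000)
Gv1 = (-4.75000, -12.75000, 1.00000); divide by -12.75000 → v2 = (0.37255, 1.00000, -0.07843)
Gv2 = (3.43137, 5.52941, 1.39216); divide by 5.52941 → v3 = (0.62057, 1.00000, 0.25177)
Requested entry of v3: -71/-282 = 0.2518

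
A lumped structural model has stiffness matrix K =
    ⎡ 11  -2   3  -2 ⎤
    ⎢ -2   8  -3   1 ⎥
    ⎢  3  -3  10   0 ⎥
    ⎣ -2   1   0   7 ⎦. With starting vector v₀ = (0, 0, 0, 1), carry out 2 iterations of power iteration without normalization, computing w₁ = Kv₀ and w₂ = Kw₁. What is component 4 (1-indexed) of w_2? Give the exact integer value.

54

w1 = Kv₀ = (11·0 + (-2)·0 + 3·0 + (-2)·1; (-2)·0 + 8·0 + (-3)·0 + 1·1; 3·0 + (-3)·0 + 10·0 + 0·1; (-2)·0 + 1·0 + 0·0 + 7·1) = (-2, 1, 0, 7)
w2 = Kw1 = (11·(-2) + (-2)·1 + 3·0 + (-2)·7; (-2)·(-2) + 8·1 + (-3)·0 + 1·7; 3·(-2) + (-3)·1 + 10·0 + 0·7; (-2)·(-2) + 1·1 + 0·0 + 7·7) = (-38, 19, -9, 54)
The requested component of w2 is 54.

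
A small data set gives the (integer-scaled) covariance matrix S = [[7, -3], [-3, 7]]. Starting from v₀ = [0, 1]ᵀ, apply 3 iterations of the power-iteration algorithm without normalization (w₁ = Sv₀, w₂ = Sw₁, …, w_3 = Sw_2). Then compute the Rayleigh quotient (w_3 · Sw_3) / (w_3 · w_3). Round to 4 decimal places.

λ ≈ 9.9755

w1 = Sv₀ = (7·0 + (-3)·1; (-3)·0 + 7·1) = (-3, 7)
w2 = Sw1 = (7·(-3) + (-3)·7; (-3)·(-3) + 7·7) = (-42, 58)
w3 = Sw2 = (-468, 532)
Sw3 = (-4872, 5128)
w3·Sw3 = (-468)·(-4872) + 532·5128 = 5008192; w3·w3 = (-468)·(-468) + 532·532 = 502048
λ ≈ 5008192/502048 = 9.9755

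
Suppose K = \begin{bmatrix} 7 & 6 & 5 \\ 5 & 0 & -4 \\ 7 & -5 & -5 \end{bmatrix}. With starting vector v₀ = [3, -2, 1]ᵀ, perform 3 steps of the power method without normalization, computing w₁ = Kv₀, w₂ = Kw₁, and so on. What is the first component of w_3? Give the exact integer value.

1419

w1 = Kv₀ = (14, 11, 26)
w2 = Kw1 = (294, -34, -87)
w3 = Kw2 = (1419, 1818, 2663)
The requested component of w3 is 1419.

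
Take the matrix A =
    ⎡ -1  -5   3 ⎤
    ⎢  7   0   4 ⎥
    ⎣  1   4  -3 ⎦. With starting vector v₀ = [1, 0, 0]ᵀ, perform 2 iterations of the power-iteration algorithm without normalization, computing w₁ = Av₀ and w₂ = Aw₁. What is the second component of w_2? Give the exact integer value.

w1 = Av₀ = (-1, 7, 1)
w2 = Aw1 = (-31, -3, 24)
The requested component of w2 is -3.

-3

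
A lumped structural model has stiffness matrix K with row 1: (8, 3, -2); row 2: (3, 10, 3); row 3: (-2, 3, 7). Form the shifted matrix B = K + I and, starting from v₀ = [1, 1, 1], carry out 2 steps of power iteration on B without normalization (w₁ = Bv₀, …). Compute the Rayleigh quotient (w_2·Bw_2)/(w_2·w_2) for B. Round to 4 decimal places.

μ ≈ 13.5577

B = K + I has rows (9, 3, -2); (3, 11, 3); (-2, 3, 8)
w1 = Bv₀ = (9·1 + 3·1 + (-2)·1; 3·1 + 11·1 + 3·1; (-2)·1 + 3·1 + 8·1) = (10, 17, 9)
w2 = Bw1 = (9·10 + 3·17 + (-2)·9; 3·10 + 11·17 + 3·9; (-2)·10 + 3·17 + 8·9) = (123, 244, 103)
Bw2 = (1633, 3362, 1310)
w2·Bw2 = 1156117; w2·w2 = 85274; μ ≈ 1156117/85274 = 13.5577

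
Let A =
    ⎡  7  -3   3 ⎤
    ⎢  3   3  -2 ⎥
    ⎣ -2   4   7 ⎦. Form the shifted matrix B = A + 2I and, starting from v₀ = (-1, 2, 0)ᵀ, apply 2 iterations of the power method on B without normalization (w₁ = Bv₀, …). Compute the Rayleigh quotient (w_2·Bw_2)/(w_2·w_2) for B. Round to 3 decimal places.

μ ≈ 8.195

B = A + 2I has rows (9, -3, 3); (3, 5, -2); (-2, 4, 9)
w1 = Bv₀ = (9·(-1) + (-3)·2 + 3·0; 3·(-1) + 5·2 + (-2)·0; (-2)·(-1) + 4·2 + 9·0) = (-15, 7, 10)
w2 = Bw1 = (9·(-15) + (-3)·7 + 3·10; 3·(-15) + 5·7 + (-2)·10; (-2)·(-15) + 4·7 + 9·10) = (-126, -30, 148)
Bw2 = (-600, -824, 1464)
w2·Bw2 = 316992; w2·w2 = 38680; μ ≈ 316992/38680 = 8.195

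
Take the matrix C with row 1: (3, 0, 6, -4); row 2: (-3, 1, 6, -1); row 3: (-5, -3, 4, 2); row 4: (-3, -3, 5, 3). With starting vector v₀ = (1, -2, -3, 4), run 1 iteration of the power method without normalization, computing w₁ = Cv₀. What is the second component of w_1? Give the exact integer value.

-27

w1 = Cv₀ = (-31, -27, -3, 0)
The requested component of w1 is -27.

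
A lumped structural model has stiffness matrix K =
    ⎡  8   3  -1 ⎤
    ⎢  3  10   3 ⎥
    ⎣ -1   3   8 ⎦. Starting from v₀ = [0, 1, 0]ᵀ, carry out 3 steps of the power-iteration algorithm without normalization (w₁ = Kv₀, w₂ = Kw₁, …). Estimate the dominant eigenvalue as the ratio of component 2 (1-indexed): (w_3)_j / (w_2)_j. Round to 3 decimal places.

w1 = Kv₀ = (3, 10, 3)
w2 = Kw1 = (51, 118, 51)
w3 = Kw2 = (711, 1486, 711)
Ratio at component: 1486 / 118 = 12.593

λ ≈ 12.593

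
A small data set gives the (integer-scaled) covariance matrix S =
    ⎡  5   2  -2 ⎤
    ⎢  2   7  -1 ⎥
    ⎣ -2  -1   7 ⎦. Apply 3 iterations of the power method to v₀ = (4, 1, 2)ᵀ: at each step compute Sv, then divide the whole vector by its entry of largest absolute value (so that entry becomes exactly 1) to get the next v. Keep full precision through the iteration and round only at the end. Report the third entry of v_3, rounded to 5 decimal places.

-0.40000

Sv0 = (18.000000, 13.000000, 5.000000); divide by 18.000000 → v1 = (1.000000, 0.722222, 0.277778)
Sv1 = (5.888889, 6.777778, -0.777778); divide by 6.777778 → v2 = (0.868852, 1.000000, -0.114754)
Sv2 = (6.573770, 8.852459, -3.540984); divide by 8.852459 → v3 = (0.742593, 1.000000, -0.400000)
Requested entry of v3: -432/1080 = -0.40000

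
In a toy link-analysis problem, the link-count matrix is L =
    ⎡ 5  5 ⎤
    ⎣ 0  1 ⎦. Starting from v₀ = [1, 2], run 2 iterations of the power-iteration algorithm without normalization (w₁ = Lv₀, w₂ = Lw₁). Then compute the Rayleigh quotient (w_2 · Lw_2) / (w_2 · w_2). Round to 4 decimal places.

λ ≈ 5.1154

w1 = Lv₀ = (5·1 + 5·2; 0·1 + 1·2) = (15, 2)
w2 = Lw1 = (5·15 + 5·2; 0·15 + 1·2) = (85, 2)
Lw2 = (435, 2)
w2·Lw2 = 85·435 + 2·2 = 36979; w2·w2 = 85·85 + 2·2 = 7229
λ ≈ 36979/7229 = 5.1154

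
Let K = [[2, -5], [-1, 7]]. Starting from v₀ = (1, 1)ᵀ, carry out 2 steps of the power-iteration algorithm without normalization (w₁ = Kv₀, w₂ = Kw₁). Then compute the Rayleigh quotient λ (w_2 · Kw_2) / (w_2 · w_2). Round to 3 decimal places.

w1 = Kv₀ = (-3, 6)
w2 = Kw1 = (-36, 45)
Kw2 = (-297, 351)
w2·Kw2 = (-36)·(-297) + 45·351 = 26487; w2·w2 = (-36)·(-36) + 45·45 = 3321
λ ≈ 26487/3321 = 7.976

λ ≈ 7.976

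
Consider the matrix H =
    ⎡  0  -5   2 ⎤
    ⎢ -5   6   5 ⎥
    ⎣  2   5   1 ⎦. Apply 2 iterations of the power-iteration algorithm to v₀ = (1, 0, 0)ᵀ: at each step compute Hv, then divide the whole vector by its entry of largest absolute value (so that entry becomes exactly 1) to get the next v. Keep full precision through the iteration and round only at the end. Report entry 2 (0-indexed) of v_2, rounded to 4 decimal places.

Hv0 = (0.00000, -5.00000, 2.00000); divide by -5.00000 → v1 = (0.00000, 1.00000, -0.40000)
Hv1 = (-5.80000, 4.00000, 4.60000); divide by -5.80000 → v2 = (1.00000, -0.68966, -0.79310)
Requested entry of v2: -23/29 = -0.7931

-0.7931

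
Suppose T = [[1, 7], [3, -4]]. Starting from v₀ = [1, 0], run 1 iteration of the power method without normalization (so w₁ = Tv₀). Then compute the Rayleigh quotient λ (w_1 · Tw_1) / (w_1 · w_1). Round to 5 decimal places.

w1 = Tv₀ = (1·1 + 7·0; 3·1 + (-4)·0) = (1, 3)
Tw1 = (22, -9)
w1·Tw1 = 1·22 + 3·(-9) = -5; w1·w1 = 1·1 + 3·3 = 10
λ ≈ -5/10 = -0.50000

λ ≈ -0.50000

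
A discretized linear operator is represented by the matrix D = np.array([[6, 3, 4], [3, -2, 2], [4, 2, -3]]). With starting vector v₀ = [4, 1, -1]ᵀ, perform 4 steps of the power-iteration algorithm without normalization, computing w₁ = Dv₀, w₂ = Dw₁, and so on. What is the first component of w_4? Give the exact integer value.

17716

w1 = Dv₀ = (23, 8, 21)
w2 = Dw1 = (246, 95, 45)
w3 = Dw2 = (1941, 638, 1039)
w4 = Dw3 = (17716, 6625, 5923)
The requested component of w4 is 17716.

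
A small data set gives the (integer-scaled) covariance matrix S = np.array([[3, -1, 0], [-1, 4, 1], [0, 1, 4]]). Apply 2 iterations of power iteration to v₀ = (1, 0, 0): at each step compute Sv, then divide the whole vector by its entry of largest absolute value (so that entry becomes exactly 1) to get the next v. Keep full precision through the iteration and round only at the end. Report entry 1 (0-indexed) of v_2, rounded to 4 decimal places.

Sv0 = (3.00000, -1.00000, 0.00000); divide by 3.00000 → v1 = (1.00000, -0.33333, 0.00000)
Sv1 = (3.33333, -2.33333, -0.33333); divide by 3.33333 → v2 = (1.00000, -0.70000, -0.10000)
Requested entry of v2: -7/10 = -0.7000

-0.7000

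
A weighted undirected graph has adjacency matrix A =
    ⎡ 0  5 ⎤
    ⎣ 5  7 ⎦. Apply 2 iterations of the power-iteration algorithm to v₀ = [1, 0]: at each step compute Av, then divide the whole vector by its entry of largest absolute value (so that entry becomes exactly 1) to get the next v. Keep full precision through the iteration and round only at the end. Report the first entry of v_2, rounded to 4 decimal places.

Av0 = (0.00000, 5.00000); divide by 5.00000 → v1 = (0.00000, 1.00000)
Av1 = (5.00000, 7.00000); divide by 7.00000 → v2 = (0.71429, 1.00000)
Requested entry of v2: 25/35 = 0.7143

0.7143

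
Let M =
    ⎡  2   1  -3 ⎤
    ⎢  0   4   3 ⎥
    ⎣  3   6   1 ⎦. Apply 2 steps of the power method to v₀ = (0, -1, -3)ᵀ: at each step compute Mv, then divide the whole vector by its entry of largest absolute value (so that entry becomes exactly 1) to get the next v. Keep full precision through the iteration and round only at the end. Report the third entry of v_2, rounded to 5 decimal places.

0.79747

Mv0 = (8.000000, -13.000000, -9.000000); divide by -13.000000 → v1 = (-0.615385, 1.000000, 0.692308)
Mv1 = (-2.307692, 6.076923, 4.846154); divide by 6.076923 → v2 = (-0.379747, 1.000000, 0.797468)
Requested entry of v2: -63/-79 = 0.79747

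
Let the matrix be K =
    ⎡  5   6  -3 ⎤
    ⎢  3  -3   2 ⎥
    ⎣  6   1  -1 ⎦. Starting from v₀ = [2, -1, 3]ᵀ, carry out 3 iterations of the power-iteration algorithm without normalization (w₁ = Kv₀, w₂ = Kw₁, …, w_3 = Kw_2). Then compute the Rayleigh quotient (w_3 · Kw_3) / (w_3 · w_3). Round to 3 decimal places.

w1 = Kv₀ = (5·2 + 6·(-1) + (-3)·3; 3·2 + (-3)·(-1) + 2·3; 6·2 + 1·(-1) + (-1)·3) = (-5, 15, 8)
w2 = Kw1 = (5·(-5) + 6·15 + (-3)·8; 3·(-5) + (-3)·15 + 2·8; 6·(-5) + 1·15 + (-1)·8) = (41, -44, -23)
w3 = Kw2 = (10, 209, 225)
Kw3 = (629, -147, 44)
w3·Kw3 = 10·629 + 209·(-147) + 225·44 = -14533; w3·w3 = 10·10 + 209·209 + 225·225 = 94406
λ ≈ -14533/94406 = -0.154

-0.154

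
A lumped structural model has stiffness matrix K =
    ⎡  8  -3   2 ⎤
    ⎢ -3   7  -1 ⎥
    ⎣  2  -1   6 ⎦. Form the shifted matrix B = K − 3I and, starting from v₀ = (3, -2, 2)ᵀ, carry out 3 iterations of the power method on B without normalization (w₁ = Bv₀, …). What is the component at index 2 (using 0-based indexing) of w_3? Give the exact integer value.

B = K − 3I has rows (5, -3, 2); (-3, 4, -1); (2, -1, 3)
w1 = Bv₀ = (5·3 + (-3)·(-2) + 2·2; (-3)·3 + 4·(-2) + (-1)·2; 2·3 + (-1)·(-2) + 3·2) = (25, -19, 14)
w2 = Bw1 = (5·25 + (-3)·(-19) + 2·14; (-3)·25 + 4·(-19) + (-1)·14; 2·25 + (-1)·(-19) + 3·14) = (210, -165, 111)
w3 = Bw2 = (1767, -1401, 918)
Requested component of w3: 918

918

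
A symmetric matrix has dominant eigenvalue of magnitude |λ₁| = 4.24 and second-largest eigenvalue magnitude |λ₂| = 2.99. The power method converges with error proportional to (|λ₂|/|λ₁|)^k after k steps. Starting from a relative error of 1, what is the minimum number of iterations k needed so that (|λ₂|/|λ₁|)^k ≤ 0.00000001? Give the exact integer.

53

|λ₂/λ₁| = 2.99/4.24 = 0.70519
Need k ≥ ln(0.00000001) / ln(0.70519) = -18.4207 / -0.3493 ≈ 52.738
Smallest integer k satisfying the bound: 53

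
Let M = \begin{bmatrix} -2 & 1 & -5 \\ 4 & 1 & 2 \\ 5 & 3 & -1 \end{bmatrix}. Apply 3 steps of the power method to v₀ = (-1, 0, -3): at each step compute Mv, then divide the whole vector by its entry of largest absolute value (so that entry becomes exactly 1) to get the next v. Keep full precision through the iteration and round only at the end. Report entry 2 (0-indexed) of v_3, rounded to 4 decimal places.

Mv0 = (17.00000, -10.00000, -2.00000); divide by 17.00000 → v1 = (1.00000, -0.58824, -0.11765)
Mv1 = (-2.00000, 3.17647, 3.35294); divide by 3.35294 → v2 = (-0.59649, 0.94737, 1.00000)
Mv2 = (-2.85965, 0.56140, -1.14035); divide by -2.85965 → v3 = (1.00000, -0.19632, 0.39877)
Requested entry of v3: -65/-163 = 0.3988

0.3988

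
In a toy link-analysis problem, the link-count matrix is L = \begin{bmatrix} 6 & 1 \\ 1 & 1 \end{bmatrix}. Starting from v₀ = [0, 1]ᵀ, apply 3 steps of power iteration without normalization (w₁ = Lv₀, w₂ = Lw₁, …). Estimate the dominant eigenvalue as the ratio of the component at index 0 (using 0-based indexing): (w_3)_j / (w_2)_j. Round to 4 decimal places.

w1 = Lv₀ = (6·0 + 1·1; 1·0 + 1·1) = (1, 1)
w2 = Lw1 = (6·1 + 1·1; 1·1 + 1·1) = (7, 2)
w3 = Lw2 = (44, 9)
Ratio at component: 44 / 7 = 6.2857

6.2857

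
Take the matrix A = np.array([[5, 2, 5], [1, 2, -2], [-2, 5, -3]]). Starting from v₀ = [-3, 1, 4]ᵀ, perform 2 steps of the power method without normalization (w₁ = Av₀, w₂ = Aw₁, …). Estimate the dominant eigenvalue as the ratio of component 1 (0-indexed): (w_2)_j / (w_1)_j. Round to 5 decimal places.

1.00000

w1 = Av₀ = (5·(-3) + 2·1 + 5·4; 1·(-3) + 2·1 + (-2)·4; (-2)·(-3) + 5·1 + (-3)·4) = (7, -9, -1)
w2 = Aw1 = (5·7 + 2·(-9) + 5·(-1); 1·7 + 2·(-9) + (-2)·(-1); (-2)·7 + 5·(-9) + (-3)·(-1)) = (12, -9, -56)
Ratio at component: -9 / -9 = 1.00000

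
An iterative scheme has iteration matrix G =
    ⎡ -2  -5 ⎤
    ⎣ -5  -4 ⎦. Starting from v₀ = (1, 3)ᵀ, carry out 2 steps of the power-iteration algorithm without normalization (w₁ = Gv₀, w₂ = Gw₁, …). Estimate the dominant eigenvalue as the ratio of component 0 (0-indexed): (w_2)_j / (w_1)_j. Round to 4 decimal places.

w1 = Gv₀ = (-17, -17)
w2 = Gw1 = (119, 153)
Ratio at component: 119 / -17 = -7.0000

-7.0000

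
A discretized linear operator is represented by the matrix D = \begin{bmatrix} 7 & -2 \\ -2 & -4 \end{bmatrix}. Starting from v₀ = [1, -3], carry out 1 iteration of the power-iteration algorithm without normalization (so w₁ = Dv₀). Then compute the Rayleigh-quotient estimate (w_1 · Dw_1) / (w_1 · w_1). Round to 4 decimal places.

λ ≈ 0.9777

w1 = Dv₀ = (7·1 + (-2)·(-3); (-2)·1 + (-4)·(-3)) = (13, 10)
Dw1 = (71, -66)
w1·Dw1 = 13·71 + 10·(-66) = 263; w1·w1 = 13·13 + 10·10 = 269
λ ≈ 263/269 = 0.9777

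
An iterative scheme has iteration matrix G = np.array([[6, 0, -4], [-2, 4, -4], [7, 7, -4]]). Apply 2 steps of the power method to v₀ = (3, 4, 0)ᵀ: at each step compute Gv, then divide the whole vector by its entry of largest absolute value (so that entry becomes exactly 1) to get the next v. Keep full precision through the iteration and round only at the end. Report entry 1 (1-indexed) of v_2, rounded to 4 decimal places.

0.4583

Gv0 = (18.00000, 10.00000, 49.00000); divide by 49.00000 → v1 = (0.36735, 0.20408, 1.00000)
Gv1 = (-1.79592, -3.91837, 0.00000); divide by -3.91837 → v2 = (0.45833, 1.00000, 0.00000)
Requested entry of v2: -88/-192 = 0.4583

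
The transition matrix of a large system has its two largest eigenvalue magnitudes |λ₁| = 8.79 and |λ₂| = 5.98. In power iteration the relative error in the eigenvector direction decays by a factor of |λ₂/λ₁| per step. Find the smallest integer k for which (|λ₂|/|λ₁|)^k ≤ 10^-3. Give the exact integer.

18

|λ₂/λ₁| = 5.98/8.79 = 0.68032
Need k ≥ ln(10^-3) / ln(0.68032) = -6.9078 / -0.3852 ≈ 17.933
Smallest integer k satisfying the bound: 18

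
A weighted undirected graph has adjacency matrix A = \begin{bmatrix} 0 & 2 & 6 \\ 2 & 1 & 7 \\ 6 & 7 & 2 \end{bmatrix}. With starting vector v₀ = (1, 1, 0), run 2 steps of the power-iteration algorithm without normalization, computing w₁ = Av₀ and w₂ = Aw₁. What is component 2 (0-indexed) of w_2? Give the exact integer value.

w1 = Av₀ = (2, 3, 13)
w2 = Aw1 = (84, 98, 59)
The requested component of w2 is 59.

59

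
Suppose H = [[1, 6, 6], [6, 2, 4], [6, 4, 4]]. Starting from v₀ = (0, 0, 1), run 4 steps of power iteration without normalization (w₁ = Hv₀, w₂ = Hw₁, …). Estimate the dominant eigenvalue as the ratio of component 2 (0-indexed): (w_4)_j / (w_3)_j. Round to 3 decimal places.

w1 = Hv₀ = (6, 4, 4)
w2 = Hw1 = (54, 60, 68)
w3 = Hw2 = (822, 716, 836)
w4 = Hw3 = (10134, 9708, 11140)
Ratio at component: 11140 / 836 = 13.325

λ ≈ 13.325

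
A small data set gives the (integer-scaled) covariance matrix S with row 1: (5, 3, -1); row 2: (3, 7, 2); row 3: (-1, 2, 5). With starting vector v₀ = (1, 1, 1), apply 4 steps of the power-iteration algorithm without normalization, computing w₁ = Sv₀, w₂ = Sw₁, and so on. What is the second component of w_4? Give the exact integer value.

w1 = Sv₀ = (5·1 + 3·1 + (-1)·1; 3·1 + 7·1 + 2·1; (-1)·1 + 2·1 + 5·1) = (7, 12, 6)
w2 = Sw1 = (5·7 + 3·12 + (-1)·6; 3·7 + 7·12 + 2·6; (-1)·7 + 2·12 + 5·6) = (65, 117, 47)
w3 = Sw2 = (629, 1108, 404)
w4 = Sw3 = (6065, 10451, 3607)
The requested component of w4 is 10451.

10451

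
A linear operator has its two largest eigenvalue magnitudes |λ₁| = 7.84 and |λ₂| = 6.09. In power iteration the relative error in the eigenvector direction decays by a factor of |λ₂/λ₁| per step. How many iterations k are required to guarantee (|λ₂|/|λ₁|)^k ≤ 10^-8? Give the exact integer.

73

|λ₂/λ₁| = 6.09/7.84 = 0.77679
Need k ≥ ln(10^-8) / ln(0.77679) = -18.4207 / -0.2526 ≈ 72.927
Smallest integer k satisfying the bound: 73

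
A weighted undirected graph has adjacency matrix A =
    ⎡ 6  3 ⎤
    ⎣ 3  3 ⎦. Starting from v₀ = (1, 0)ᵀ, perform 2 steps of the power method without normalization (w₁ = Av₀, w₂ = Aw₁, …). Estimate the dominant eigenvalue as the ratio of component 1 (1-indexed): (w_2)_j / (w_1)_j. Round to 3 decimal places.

w1 = Av₀ = (6·1 + 3·0; 3·1 + 3·0) = (6, 3)
w2 = Aw1 = (6·6 + 3·3; 3·6 + 3·3) = (45, 27)
Ratio at component: 45 / 6 = 7.500

7.500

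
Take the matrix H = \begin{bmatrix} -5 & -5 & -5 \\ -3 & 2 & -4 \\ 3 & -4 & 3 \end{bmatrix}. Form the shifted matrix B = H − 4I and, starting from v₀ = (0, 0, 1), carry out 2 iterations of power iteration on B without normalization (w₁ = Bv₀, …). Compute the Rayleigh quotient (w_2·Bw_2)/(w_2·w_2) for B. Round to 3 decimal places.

-10.899

B = H − 4I has rows (-9, -5, -5); (-3, -2, -4); (3, -4, -1)
w1 = Bv₀ = ((-9)·0 + (-5)·0 + (-5)·1; (-3)·0 + (-2)·0 + (-4)·1; 3·0 + (-4)·0 + (-1)·1) = (-5, -4, -1)
w2 = Bw1 = ((-9)·(-5) + (-5)·(-4) + (-5)·(-1); (-3)·(-5) + (-2)·(-4) + (-4)·(-1); 3·(-5) + (-4)·(-4) + (-1)·(-1)) = (70, 27, 2)
Bw2 = (-775, -272, 100)
w2·Bw2 = -61394; w2·w2 = 5633; μ ≈ -61394/5633 = -10.899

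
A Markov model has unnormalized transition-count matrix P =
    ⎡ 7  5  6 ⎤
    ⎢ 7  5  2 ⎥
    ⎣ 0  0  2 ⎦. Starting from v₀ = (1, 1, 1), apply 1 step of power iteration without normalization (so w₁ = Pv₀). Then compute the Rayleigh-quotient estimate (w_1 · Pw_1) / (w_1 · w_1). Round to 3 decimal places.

w1 = Pv₀ = (7·1 + 5·1 + 6·1; 7·1 + 5·1 + 2·1; 0·1 + 0·1 + 2·1) = (18, 14, 2)
Pw1 = (208, 200, 4)
w1·Pw1 = 18·208 + 14·200 + 2·4 = 6552; w1·w1 = 18·18 + 14·14 + 2·2 = 524
λ ≈ 6552/524 = 12.504

λ ≈ 12.504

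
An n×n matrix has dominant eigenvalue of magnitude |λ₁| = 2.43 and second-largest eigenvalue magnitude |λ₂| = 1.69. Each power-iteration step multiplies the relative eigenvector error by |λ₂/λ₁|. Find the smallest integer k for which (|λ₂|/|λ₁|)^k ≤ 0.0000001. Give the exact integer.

45

|λ₂/λ₁| = 1.69/2.43 = 0.69547
Need k ≥ ln(0.0000001) / ln(0.69547) = -16.1181 / -0.3632 ≈ 44.383
Smallest integer k satisfying the bound: 45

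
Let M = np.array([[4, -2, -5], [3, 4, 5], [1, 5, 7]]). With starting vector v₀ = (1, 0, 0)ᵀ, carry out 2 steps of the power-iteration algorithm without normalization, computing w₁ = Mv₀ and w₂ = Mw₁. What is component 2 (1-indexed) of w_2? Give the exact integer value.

29

w1 = Mv₀ = (4·1 + (-2)·0 + (-5)·0; 3·1 + 4·0 + 5·0; 1·1 + 5·0 + 7·0) = (4, 3, 1)
w2 = Mw1 = (4·4 + (-2)·3 + (-5)·1; 3·4 + 4·3 + 5·1; 1·4 + 5·3 + 7·1) = (5, 29, 26)
The requested component of w2 is 29.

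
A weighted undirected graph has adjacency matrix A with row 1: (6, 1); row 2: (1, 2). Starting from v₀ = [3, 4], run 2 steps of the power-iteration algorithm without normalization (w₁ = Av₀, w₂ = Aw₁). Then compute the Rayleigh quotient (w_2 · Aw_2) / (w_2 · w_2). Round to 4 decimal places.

w1 = Av₀ = (22, 11)
w2 = Aw1 = (143, 44)
Aw2 = (902, 231)
w2·Aw2 = 143·902 + 44·231 = 139150; w2·w2 = 143·143 + 44·44 = 22385
λ ≈ 139150/22385 = 6.2162

λ ≈ 6.2162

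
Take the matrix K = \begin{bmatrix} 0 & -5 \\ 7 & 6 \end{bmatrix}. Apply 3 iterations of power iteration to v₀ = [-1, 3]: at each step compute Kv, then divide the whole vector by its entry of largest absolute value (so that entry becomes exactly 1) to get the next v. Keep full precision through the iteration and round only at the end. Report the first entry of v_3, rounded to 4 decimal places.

Kv0 = (-15.00000, 11.00000); divide by -15.00000 → v1 = (1.00000, -0.73333)
Kv1 = (3.66667, 2.60000); divide by 3.66667 → v2 = (1.00000, 0.70909)
Kv2 = (-3.54545, 11.25455); divide by 11.25455 → v3 = (-0.31502, 1.00000)
Requested entry of v3: 195/-619 = -0.3150

-0.3150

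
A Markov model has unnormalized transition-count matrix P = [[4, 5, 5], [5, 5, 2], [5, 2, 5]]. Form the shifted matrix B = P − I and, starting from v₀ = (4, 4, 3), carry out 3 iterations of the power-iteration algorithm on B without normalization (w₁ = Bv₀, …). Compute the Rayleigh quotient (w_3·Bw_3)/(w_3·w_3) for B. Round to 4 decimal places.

B = P − I has rows (3, 5, 5); (5, 4, 2); (5, 2, 4)
w1 = Bv₀ = (3·4 + 5·4 + 5·3; 5·4 + 4·4 + 2·3; 5·4 + 2·4 + 4·3) = (47, 42, 40)
w2 = Bw1 = (3·47 + 5·42 + 5·40; 5·47 + 4·42 + 2·40; 5·47 + 2·42 + 4·40) = (551, 483, 479)
w3 = Bw2 = (6463, 5645, 5637)
Bw3 = (75799, 66169, 66153)
w3·Bw3 = 1236317403; w3·w3 = 105412163; μ ≈ 1236317403/105412163 = 11.7284

11.7284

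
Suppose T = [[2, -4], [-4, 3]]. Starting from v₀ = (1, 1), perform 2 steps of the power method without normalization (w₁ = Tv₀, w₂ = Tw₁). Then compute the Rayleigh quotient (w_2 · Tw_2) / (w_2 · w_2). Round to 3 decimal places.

3.000

w1 = Tv₀ = (2·1 + (-4)·1; (-4)·1 + 3·1) = (-2, -1)
w2 = Tw1 = (2·(-2) + (-4)·(-1); (-4)·(-2) + 3·(-1)) = (0, 5)
Tw2 = (-20, 15)
w2·Tw2 = 0·(-20) + 5·15 = 75; w2·w2 = 0·0 + 5·5 = 25
λ ≈ 75/25 = 3.000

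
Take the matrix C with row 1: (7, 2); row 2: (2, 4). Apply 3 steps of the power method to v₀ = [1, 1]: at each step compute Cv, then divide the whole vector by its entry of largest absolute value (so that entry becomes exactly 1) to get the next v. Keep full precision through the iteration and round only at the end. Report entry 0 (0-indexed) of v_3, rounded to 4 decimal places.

Cv0 = (9.00000, 6.00000); divide by 9.00000 → v1 = (1.00000, 0.66667)
Cv1 = (8.33333, 4.66667); divide by 8.33333 → v2 = (1.00000, 0.56000)
Cv2 = (8.12000, 4.24000); divide by 8.12000 → v3 = (1.00000, 0.52217)
Requested entry of v3: 609/609 = 1.0000

1.0000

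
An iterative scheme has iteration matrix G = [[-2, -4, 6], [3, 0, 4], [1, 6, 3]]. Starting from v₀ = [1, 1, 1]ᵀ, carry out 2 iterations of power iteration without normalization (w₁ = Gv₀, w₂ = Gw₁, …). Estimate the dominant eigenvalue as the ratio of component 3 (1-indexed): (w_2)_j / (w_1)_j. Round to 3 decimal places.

w1 = Gv₀ = ((-2)·1 + (-4)·1 + 6·1; 3·1 + 0·1 + 4·1; 1·1 + 6·1 + 3·1) = (0, 7, 10)
w2 = Gw1 = ((-2)·0 + (-4)·7 + 6·10; 3·0 + 0·7 + 4·10; 1·0 + 6·7 + 3·10) = (32, 40, 72)
Ratio at component: 72 / 10 = 7.200

7.200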